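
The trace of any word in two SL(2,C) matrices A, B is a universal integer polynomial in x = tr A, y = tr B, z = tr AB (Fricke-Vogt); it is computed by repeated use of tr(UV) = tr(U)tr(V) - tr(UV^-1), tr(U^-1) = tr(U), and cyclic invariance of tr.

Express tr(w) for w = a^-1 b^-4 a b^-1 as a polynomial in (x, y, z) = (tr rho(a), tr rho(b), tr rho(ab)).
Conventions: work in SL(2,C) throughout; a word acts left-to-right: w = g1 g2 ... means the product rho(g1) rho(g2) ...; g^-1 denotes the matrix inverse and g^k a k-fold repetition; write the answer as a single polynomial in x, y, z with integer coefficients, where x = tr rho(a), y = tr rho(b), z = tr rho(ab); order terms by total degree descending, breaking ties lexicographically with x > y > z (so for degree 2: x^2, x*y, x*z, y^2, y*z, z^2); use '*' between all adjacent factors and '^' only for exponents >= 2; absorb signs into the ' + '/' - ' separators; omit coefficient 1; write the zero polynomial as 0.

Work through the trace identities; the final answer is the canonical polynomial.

x*y^4*z - x^2*y^3 - y^3*z^2 - 2*x*y^2*z + 2*x^2*y + y^3 + 2*y*z^2 - 3*y

trace(b^-1) = trace(b) = y
trace(a b a) = trace(a) * trace(b a) - trace(b)   [square of a] = x*z - y
apply: trace(a b a b) = trace(a b) * trace(a b) - trace(1)   [split at a repeated a] = z^2 - 2
trace(b^-1 a b a) = trace(a b a) * trace(b) - trace(a b a b)   [inverse elimination on b] = x*y*z - y^2 - z^2 + 2
apply: trace(a^-1 b^-1 a b) = trace(b^-1 a b) * trace(a) - trace(b^-1 a b a)   [inverse elimination on a] = -x*y*z + x^2 + y^2 + z^2 - 2
trace(a b^-1 a^-1 b^-1) = trace(a^-1 b^-1 a) * trace(b) - trace(a^-1 b^-1 a b)   [inverse elimination on b] = x*y*z - x^2 - z^2 + 2
trace(a b^-1 a^-1 b^-2) = trace(a b^-1 a^-1 b^-1) * trace(b) - trace(a b^-1 a^-1)   [inverse elimination on b] = x*y^2*z - x^2*y - y*z^2 + y
trace(b^-3 a b^-1 a^-1) = trace(a b^-1 a^-1 b^-2) * trace(b) - trace(a b^-1 a^-1 b^-1)   [inverse elimination on b] = x*y^3*z - x^2*y^2 - y^2*z^2 - x*y*z + x^2 + y^2 + z^2 - 2
trace(a^-1 b^-4 a b^-1) = trace(b^-3 a b^-1 a^-1) * trace(b) - trace(b^-3 a b^-1 a^-1 b)   [inverse elimination on b] = x*y^4*z - x^2*y^3 - y^3*z^2 - 2*x*y^2*z + 2*x^2*y + y^3 + 2*y*z^2 - 3*y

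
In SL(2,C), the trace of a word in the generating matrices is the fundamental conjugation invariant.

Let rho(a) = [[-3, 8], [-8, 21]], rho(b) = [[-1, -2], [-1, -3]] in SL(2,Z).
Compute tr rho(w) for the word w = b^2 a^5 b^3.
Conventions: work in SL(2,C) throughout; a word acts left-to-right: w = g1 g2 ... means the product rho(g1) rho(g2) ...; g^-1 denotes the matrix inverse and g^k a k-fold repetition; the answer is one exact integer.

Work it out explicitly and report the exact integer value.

rho(b) = [[-1, -2], [-1, -3]]
... * rho(b) = [[-1, -2], [-1, -3]]  ->  [[3, 8], [4, 11]]
... * rho(a) = [[-3, 8], [-8, 21]]  ->  [[-73, 192], [-100, 263]]
... * rho(a) = [[-3, 8], [-8, 21]]  ->  [[-1317, 3448], [-1804, 4723]]
... * rho(a) = [[-3, 8], [-8, 21]]  ->  [[-23633, 61872], [-32372, 84751]]
... * rho(a) = [[-3, 8], [-8, 21]]  ->  [[-424077, 1110248], [-580892, 1520795]]
... * rho(a) = [[-3, 8], [-8, 21]]  ->  [[-7609753, 19922592], [-10423684, 27289559]]
... * rho(b) = [[-1, -2], [-1, -3]]  ->  [[-12312839, -44548270], [-16865875, -61021309]]
... * rho(b) = [[-1, -2], [-1, -3]]  ->  [[56861109, 158270488], [77887184, 216795677]]
... * rho(b) = [[-1, -2], [-1, -3]]  ->  [[-215131597, -588533682], [-294682861, -806161399]]
tr = -215131597 + -806161399 = -1021292996

-1021292996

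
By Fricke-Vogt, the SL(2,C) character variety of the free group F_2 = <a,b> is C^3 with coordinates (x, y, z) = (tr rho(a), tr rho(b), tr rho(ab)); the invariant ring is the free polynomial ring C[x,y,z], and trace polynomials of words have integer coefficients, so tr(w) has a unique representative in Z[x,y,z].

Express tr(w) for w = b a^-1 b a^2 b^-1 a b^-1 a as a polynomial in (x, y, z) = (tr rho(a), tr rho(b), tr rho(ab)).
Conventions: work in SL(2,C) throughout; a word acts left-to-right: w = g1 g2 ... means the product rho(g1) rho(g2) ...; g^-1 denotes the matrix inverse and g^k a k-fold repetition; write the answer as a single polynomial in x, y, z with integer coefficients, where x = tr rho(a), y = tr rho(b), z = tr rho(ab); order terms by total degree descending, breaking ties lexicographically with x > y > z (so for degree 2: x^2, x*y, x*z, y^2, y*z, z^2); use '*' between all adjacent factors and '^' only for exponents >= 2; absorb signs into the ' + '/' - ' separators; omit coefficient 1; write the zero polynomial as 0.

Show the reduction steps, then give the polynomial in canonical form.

trace(b a^2) = trace(a) * trace(b a) - trace(b) = x*z - y
trace(a^3 b) = trace(a) * trace(b a^2) - trace(b a) = x^2*z - x*y - z
trace(a^2) = trace(a) * trace(a) - trace(1) = x^2 - 2
trace(a^3) = trace(a) * trace(a^2) - trace(a) = x^3 - 3*x
trace(b^2 a^3) = trace(b) * trace(a^3 b) - trace(a^3) = x^2*y*z - x^3 - x*y^2 - y*z + 3*x
trace(b^2 a) = trace(b) * trace(a b) - trace(a) = y*z - x
trace(b^2) = trace(b) * trace(b) - trace(1) = y^2 - 2
trace(b^2 a^2) = trace(a) * trace(b^2 a) - trace(b^2) = x*y*z - x^2 - y^2 + 2
trace(a b^2 a^3) = trace(a) * trace(b^2 a^3) - trace(b^2 a^2) = x^3*y*z - x^4 - x^2*y^2 - 2*x*y*z + 4*x^2 + y^2 - 2
trace(a b a b) = trace(b a) * trace(b a) - trace(1) = z^2 - 2
trace(b a b^2 a) = trace(b) * trace(a b a b) - trace(a b a) = y*z^2 - x*z - y
trace(b a b^2) = trace(b) * trace(b a b) - trace(b a) = y^2*z - x*y - z
trace(a b a b^2 a) = trace(a) * trace(b a b^2 a) - trace(b a b^2) = x*y*z^2 - x^2*z - y^2*z + z
trace(a b^2 a^3 b) = trace(a) * trace(a b a b^2 a) - trace(a b a b^2) = x^2*y*z^2 - x^3*z - x*y^2*z - y*z^2 + 2*x*z + y
trace(a b^-1 a b^2 a^2) = trace(a b^2 a^3) * trace(b) - trace(a b^2 a^3 b) = x^3*y^2*z - x^4*y - x^2*y^3 - x^2*y*z^2 + x^3*z - x*y^2*z + 4*x^2*y + y^3 + y*z^2 - 2*x*z - 3*y
trace(a b a^2 b) = trace(a) * trace(b a b a) - trace(b a b) = x*z^2 - y*z - x
trace(b a^2 b^2 a) = trace(b) * trace(a b a^2 b) - trace(a b a^2) = x*y*z^2 - x^2*z - y^2*z + z
trace(b a^2 b^2) = trace(b) * trace(b a^2 b) - trace(b a^2) = x*y^2*z - x^2*y - y^3 - x*z + 3*y
trace(a b^2 a^2 b a) = trace(a) * trace(b a^2 b^2 a) - trace(b a^2 b^2) = x^2*y*z^2 - x^3*z - 2*x*y^2*z + x^2*y + y^3 + 2*x*z - 3*y
trace(b a b a b a) = trace(b a) * trace(b a b a) - trace(b^-1 a^-1) = z^3 - 3*z
trace(a^2 b a b a b) = trace(a) * trace(b a b a b a) - trace(b a b a b) = x*z^3 - y*z^2 - 2*x*z + y
trace(a^2 b a b a) = trace(a) * trace(a b a b a) - trace(a b a b) = x^2*z^2 - x*y*z - x^2 - z^2 + 2
trace(a b^2 a^2 b a b) = trace(b) * trace(a^2 b a b a b) - trace(a^2 b a b a) = x*y*z^3 - x^2*z^2 - y^2*z^2 - x*y*z + x^2 + y^2 + z^2 - 2
trace(a b^-1 a b^2 a^2 b) = trace(a b^2 a^2 b a) * trace(b) - trace(a b^2 a^2 b a b) = x^2*y^2*z^2 - x^3*y*z - 2*x*y^3*z - x*y*z^3 + x^2*y^2 + x^2*z^2 + y^4 + y^2*z^2 + 3*x*y*z - x^2 - 4*y^2 - z^2 + 2
trace(b a^2 b^-1 a b^-1 a b) = trace(a b^-1 a b^2 a^2) * trace(b) - trace(a b^-1 a b^2 a^2 b) = x^3*y^3*z - x^4*y^2 - x^2*y^4 - 2*x^2*y^2*z^2 + 2*x^3*y*z + x*y^3*z + x*y*z^3 + 3*x^2*y^2 - x^2*z^2 - 5*x*y*z + x^2 + y^2 + z^2 - 2
trace(a b a b a^3) = trace(a) * trace(b a b a^3) - trace(b a b a^2) = x^3*z^2 - x^2*y*z - x^3 - 2*x*z^2 + y*z + 3*x
trace(a b a b a^3 b) = trace(a) * trace(a b a b a b a) - trace(a b a b a b) = x^2*z^3 - x*y*z^2 - 2*x^2*z - z^3 + x*y + 3*z
trace(a b^-1 a b a b a^2) = trace(a b a b a^3) * trace(b) - trace(a b a b a^3 b) = x^3*y*z^2 - x^2*y^2*z - x^2*z^3 - x^3*y - x*y*z^2 + 2*x^2*z + y^2*z + z^3 + 2*x*y - 3*z
trace(a b a b a^2 b a) = trace(a) * trace(b a^2 b a b a) - trace(b a^2 b a b) = x^2*z^3 - 2*x*y*z^2 - x^2*z + y^2*z + x*y - z
trace(b a b a b a b a) = trace(a b a b a b) * trace(a b) - trace(b a b a) = z^4 - 4*z^2 + 2
trace(b a b a b a b) = trace(b) * trace(a b a b a b) - trace(a b a b a) = y*z^3 - x*z^2 - 2*y*z + x
trace(a b a b a^2 b a b) = trace(a) * trace(b a b a b a b a) - trace(b a b a b a b) = x*z^4 - y*z^3 - 3*x*z^2 + 2*y*z + x
trace(a b^-1 a b a b a^2 b) = trace(a b a b a^2 b a) * trace(b) - trace(a b a b a^2 b a b) = x^2*y*z^3 - 2*x*y^2*z^2 - x*z^4 - x^2*y*z + y^3*z + y*z^3 + x*y^2 + 3*x*z^2 - 3*y*z - x
trace(b a^2 b^-1 a b^-1 a b a) = trace(a b^-1 a b a b a^2) * trace(b) - trace(a b^-1 a b a b a^2 b) = x^3*y^2*z^2 - x^2*y^3*z - 2*x^2*y*z^3 - x^3*y^2 + x*y^2*z^2 + x*z^4 + 3*x^2*y*z + x*y^2 - 3*x*z^2 + x
trace(b a^-1 b a^2 b^-1 a b^-1 a) = trace(b a^2 b^-1 a b^-1 a b) * trace(a) - trace(b a^2 b^-1 a b^-1 a b a) = x^4*y^3*z - x^5*y^2 - x^3*y^4 - 3*x^3*y^2*z^2 + 2*x^4*y*z + 2*x^2*y^3*z + 3*x^2*y*z^3 + 4*x^3*y^2 - x^3*z^2 - x*y^2*z^2 - x*z^4 - 8*x^2*y*z + x^3 + 4*x*z^2 - 3*x

x^4*y^3*z - x^5*y^2 - x^3*y^4 - 3*x^3*y^2*z^2 + 2*x^4*y*z + 2*x^2*y^3*z + 3*x^2*y*z^3 + 4*x^3*y^2 - x^3*z^2 - x*y^2*z^2 - x*z^4 - 8*x^2*y*z + x^3 + 4*x*z^2 - 3*x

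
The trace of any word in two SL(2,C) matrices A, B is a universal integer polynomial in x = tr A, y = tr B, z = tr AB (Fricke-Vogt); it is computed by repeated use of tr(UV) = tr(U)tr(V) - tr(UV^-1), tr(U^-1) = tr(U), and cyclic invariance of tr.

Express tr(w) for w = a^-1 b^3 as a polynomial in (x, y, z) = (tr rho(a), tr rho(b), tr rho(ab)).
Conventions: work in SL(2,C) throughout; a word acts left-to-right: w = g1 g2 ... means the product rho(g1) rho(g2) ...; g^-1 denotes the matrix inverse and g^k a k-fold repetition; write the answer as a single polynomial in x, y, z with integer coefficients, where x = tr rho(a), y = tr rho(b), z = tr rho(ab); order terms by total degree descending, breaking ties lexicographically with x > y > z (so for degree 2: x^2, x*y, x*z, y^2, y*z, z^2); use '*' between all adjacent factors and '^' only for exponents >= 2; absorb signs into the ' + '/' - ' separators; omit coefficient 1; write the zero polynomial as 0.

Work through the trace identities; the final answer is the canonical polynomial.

x*y^3 - y^2*z - 2*x*y + z

next, trace(b^2) = trace(b) * trace(b) - trace(1)   [square of b] = y^2 - 2
and trace(b^3) = trace(b) * trace(b^2) - trace(b)   [square of b] = y^3 - 3*y
next, trace(a b^2) = trace(b) * trace(a b) - trace(a)   [square of b] = y*z - x
trace(b^3 a) = trace(b) * trace(a b^2) - trace(a b)   [square of b] = y^2*z - x*y - z
trace(a^-1 b^3) = trace(b^3) * trace(a) - trace(b^3 a)   [inverse elimination on a] = x*y^3 - y^2*z - 2*x*y + z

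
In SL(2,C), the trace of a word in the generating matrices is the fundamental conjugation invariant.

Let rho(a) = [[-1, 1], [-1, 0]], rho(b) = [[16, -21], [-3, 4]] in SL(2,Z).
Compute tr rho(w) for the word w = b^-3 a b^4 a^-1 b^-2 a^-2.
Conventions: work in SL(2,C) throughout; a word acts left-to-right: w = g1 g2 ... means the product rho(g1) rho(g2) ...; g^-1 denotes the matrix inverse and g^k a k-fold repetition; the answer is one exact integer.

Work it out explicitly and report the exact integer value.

rho(b^-1) = [[4, 21], [3, 16]]
... * rho(b^-1) = [[4, 21], [3, 16]]  ->  [[79, 420], [60, 319]]
... * rho(b^-1) = [[4, 21], [3, 16]]  ->  [[1576, 8379], [1197, 6364]]
... * rho(a) = [[-1, 1], [-1, 0]]  ->  [[-9955, 1576], [-7561, 1197]]
... * rho(b) = [[16, -21], [-3, 4]]  ->  [[-164008, 215359], [-124567, 163569]]
... * rho(b) = [[16, -21], [-3, 4]]  ->  [[-3270205, 4305604], [-2483779, 3270183]]
... * rho(b) = [[16, -21], [-3, 4]]  ->  [[-65240092, 85896721], [-49551013, 65240091]]
... * rho(b) = [[16, -21], [-3, 4]]  ->  [[-1301531635, 1713628816], [-988536481, 1301531637]]
... * rho(a^-1) = [[0, -1], [1, -1]]  ->  [[1713628816, -412097181], [1301531637, -312995156]]
... * rho(b^-1) = [[4, 21], [3, 16]]  ->  [[5618223721, 29392650240], [4267141080, 22324241881]]
... * rho(b^-1) = [[4, 21], [3, 16]]  ->  [[110650845604, 588265101981], [84041289963, 446797832776]]
... * rho(a^-1) = [[0, -1], [1, -1]]  ->  [[588265101981, -698915947585], [446797832776, -530839122739]]
... * rho(a^-1) = [[0, -1], [1, -1]]  ->  [[-698915947585, 110650845604], [-530839122739, 84041289963]]
tr = -698915947585 + 84041289963 = -614874657622

-614874657622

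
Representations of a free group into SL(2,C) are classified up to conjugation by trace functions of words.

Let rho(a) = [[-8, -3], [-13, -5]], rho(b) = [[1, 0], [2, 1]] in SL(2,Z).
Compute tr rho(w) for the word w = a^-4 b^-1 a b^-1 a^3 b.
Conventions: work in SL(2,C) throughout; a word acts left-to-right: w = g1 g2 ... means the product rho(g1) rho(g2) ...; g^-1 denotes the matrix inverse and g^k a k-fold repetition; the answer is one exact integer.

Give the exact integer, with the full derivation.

91911458

rho(a^-1) = [[-5, 3], [13, -8]]
... * rho(a^-1) = [[-5, 3], [13, -8]]  ->  [[64, -39], [-169, 103]]
... * rho(a^-1) = [[-5, 3], [13, -8]]  ->  [[-827, 504], [2184, -1331]]
... * rho(a^-1) = [[-5, 3], [13, -8]]  ->  [[10687, -6513], [-28223, 17200]]
... * rho(b^-1) = [[1, 0], [-2, 1]]  ->  [[23713, -6513], [-62623, 17200]]
... * rho(a) = [[-8, -3], [-13, -5]]  ->  [[-105035, -38574], [277384, 101869]]
... * rho(b^-1) = [[1, 0], [-2, 1]]  ->  [[-27887, -38574], [73646, 101869]]
... * rho(a) = [[-8, -3], [-13, -5]]  ->  [[724558, 276531], [-1913465, -730283]]
... * rho(a) = [[-8, -3], [-13, -5]]  ->  [[-9391367, -3556329], [24801399, 9391810]]
... * rho(a) = [[-8, -3], [-13, -5]]  ->  [[121363213, 45955746], [-320504722, -121363247]]
... * rho(b) = [[1, 0], [2, 1]]  ->  [[213274705, 45955746], [-563231216, -121363247]]
tr = 213274705 + -121363247 = 91911458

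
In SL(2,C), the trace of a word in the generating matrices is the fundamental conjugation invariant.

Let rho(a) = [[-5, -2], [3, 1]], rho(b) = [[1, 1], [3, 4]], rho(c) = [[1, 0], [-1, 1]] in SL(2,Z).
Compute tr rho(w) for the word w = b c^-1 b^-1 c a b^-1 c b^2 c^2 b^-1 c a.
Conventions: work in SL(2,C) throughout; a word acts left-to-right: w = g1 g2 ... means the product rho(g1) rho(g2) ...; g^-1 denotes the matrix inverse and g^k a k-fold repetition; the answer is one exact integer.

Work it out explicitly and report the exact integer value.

rho(b) = [[1, 1], [3, 4]]
... * rho(c^-1) = [[1, 0], [1, 1]]  ->  [[2, 1], [7, 4]]
... * rho(b^-1) = [[4, -1], [-3, 1]]  ->  [[5, -1], [16, -3]]
... * rho(c) = [[1, 0], [-1, 1]]  ->  [[6, -1], [19, -3]]
... * rho(a) = [[-5, -2], [3, 1]]  ->  [[-33, -13], [-104, -41]]
... * rho(b^-1) = [[4, -1], [-3, 1]]  ->  [[-93, 20], [-293, 63]]
... * rho(c) = [[1, 0], [-1, 1]]  ->  [[-113, 20], [-356, 63]]
... * rho(b) = [[1, 1], [3, 4]]  ->  [[-53, -33], [-167, -104]]
... * rho(b) = [[1, 1], [3, 4]]  ->  [[-152, -185], [-479, -583]]
... * rho(c) = [[1, 0], [-1, 1]]  ->  [[33, -185], [104, -583]]
... * rho(c) = [[1, 0], [-1, 1]]  ->  [[218, -185], [687, -583]]
... * rho(b^-1) = [[4, -1], [-3, 1]]  ->  [[1427, -403], [4497, -1270]]
... * rho(c) = [[1, 0], [-1, 1]]  ->  [[1830, -403], [5767, -1270]]
... * rho(a) = [[-5, -2], [3, 1]]  ->  [[-10359, -4063], [-32645, -12804]]
tr = -10359 + -12804 = -23163

-23163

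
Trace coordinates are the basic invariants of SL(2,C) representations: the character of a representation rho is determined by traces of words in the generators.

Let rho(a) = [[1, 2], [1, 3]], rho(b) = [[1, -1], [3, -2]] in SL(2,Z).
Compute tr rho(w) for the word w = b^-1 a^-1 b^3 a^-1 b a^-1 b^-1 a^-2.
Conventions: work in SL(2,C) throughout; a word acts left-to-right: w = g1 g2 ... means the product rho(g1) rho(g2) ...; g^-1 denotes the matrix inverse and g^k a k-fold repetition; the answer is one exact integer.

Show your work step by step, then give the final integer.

4

rho(b^-1) = [[-2, 1], [-3, 1]]
... * rho(a^-1) = [[3, -2], [-1, 1]]  ->  [[-7, 5], [-10, 7]]
... * rho(b) = [[1, -1], [3, -2]]  ->  [[8, -3], [11, -4]]
... * rho(b) = [[1, -1], [3, -2]]  ->  [[-1, -2], [-1, -3]]
... * rho(b) = [[1, -1], [3, -2]]  ->  [[-7, 5], [-10, 7]]
... * rho(a^-1) = [[3, -2], [-1, 1]]  ->  [[-26, 19], [-37, 27]]
... * rho(b) = [[1, -1], [3, -2]]  ->  [[31, -12], [44, -17]]
... * rho(a^-1) = [[3, -2], [-1, 1]]  ->  [[105, -74], [149, -105]]
... * rho(b^-1) = [[-2, 1], [-3, 1]]  ->  [[12, 31], [17, 44]]
... * rho(a^-1) = [[3, -2], [-1, 1]]  ->  [[5, 7], [7, 10]]
... * rho(a^-1) = [[3, -2], [-1, 1]]  ->  [[8, -3], [11, -4]]
tr = 8 + -4 = 4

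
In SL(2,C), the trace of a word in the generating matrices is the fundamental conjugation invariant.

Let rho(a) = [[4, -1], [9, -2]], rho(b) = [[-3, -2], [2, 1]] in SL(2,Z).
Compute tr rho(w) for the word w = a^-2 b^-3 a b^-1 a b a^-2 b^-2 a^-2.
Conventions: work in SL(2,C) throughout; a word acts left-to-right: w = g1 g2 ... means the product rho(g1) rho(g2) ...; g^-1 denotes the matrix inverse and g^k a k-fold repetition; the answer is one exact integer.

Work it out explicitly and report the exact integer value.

rho(a^-1) = [[-2, 1], [-9, 4]]
... * rho(a^-1) = [[-2, 1], [-9, 4]]  ->  [[-5, 2], [-18, 7]]
... * rho(b^-1) = [[1, 2], [-2, -3]]  ->  [[-9, -16], [-32, -57]]
... * rho(b^-1) = [[1, 2], [-2, -3]]  ->  [[23, 30], [82, 107]]
... * rho(b^-1) = [[1, 2], [-2, -3]]  ->  [[-37, -44], [-132, -157]]
... * rho(a) = [[4, -1], [9, -2]]  ->  [[-544, 125], [-1941, 446]]
... * rho(b^-1) = [[1, 2], [-2, -3]]  ->  [[-794, -1463], [-2833, -5220]]
... * rho(a) = [[4, -1], [9, -2]]  ->  [[-16343, 3720], [-58312, 13273]]
... * rho(b) = [[-3, -2], [2, 1]]  ->  [[56469, 36406], [201482, 129897]]
... * rho(a^-1) = [[-2, 1], [-9, 4]]  ->  [[-440592, 202093], [-1572037, 721070]]
... * rho(a^-1) = [[-2, 1], [-9, 4]]  ->  [[-937653, 367780], [-3345556, 1312243]]
... * rho(b^-1) = [[1, 2], [-2, -3]]  ->  [[-1673213, -2978646], [-5970042, -10627841]]
... * rho(b^-1) = [[1, 2], [-2, -3]]  ->  [[4284079, 5589512], [15285640, 19943439]]
... * rho(a^-1) = [[-2, 1], [-9, 4]]  ->  [[-58873766, 26642127], [-210062231, 95059396]]
... * rho(a^-1) = [[-2, 1], [-9, 4]]  ->  [[-122031611, 47694742], [-435410102, 170175353]]
tr = -122031611 + 170175353 = 48143742

48143742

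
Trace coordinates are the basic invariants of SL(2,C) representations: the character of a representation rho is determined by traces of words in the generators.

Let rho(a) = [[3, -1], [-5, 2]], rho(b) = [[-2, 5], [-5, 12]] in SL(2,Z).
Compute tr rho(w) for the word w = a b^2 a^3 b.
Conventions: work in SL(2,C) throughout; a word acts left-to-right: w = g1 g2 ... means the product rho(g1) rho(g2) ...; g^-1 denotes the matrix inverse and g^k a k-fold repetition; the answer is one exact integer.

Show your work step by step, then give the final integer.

2200

rho(a) = [[3, -1], [-5, 2]]
... * rho(b) = [[-2, 5], [-5, 12]]  ->  [[-1, 3], [0, -1]]
... * rho(b) = [[-2, 5], [-5, 12]]  ->  [[-13, 31], [5, -12]]
... * rho(a) = [[3, -1], [-5, 2]]  ->  [[-194, 75], [75, -29]]
... * rho(a) = [[3, -1], [-5, 2]]  ->  [[-957, 344], [370, -133]]
... * rho(a) = [[3, -1], [-5, 2]]  ->  [[-4591, 1645], [1775, -636]]
... * rho(b) = [[-2, 5], [-5, 12]]  ->  [[957, -3215], [-370, 1243]]
tr = 957 + 1243 = 2200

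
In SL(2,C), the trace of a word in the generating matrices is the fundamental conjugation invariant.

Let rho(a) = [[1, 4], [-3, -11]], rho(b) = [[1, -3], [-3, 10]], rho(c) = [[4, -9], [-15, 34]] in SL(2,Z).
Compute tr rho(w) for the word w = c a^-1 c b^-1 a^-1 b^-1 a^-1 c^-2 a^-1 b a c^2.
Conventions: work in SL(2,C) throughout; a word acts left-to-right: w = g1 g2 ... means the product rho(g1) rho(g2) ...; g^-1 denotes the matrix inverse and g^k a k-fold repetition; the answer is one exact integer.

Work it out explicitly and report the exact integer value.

rho(c) = [[4, -9], [-15, 34]]
... * rho(a^-1) = [[-11, -4], [3, 1]]  ->  [[-71, -25], [267, 94]]
... * rho(c) = [[4, -9], [-15, 34]]  ->  [[91, -211], [-342, 793]]
... * rho(b^-1) = [[10, 3], [3, 1]]  ->  [[277, 62], [-1041, -233]]
... * rho(a^-1) = [[-11, -4], [3, 1]]  ->  [[-2861, -1046], [10752, 3931]]
... * rho(b^-1) = [[10, 3], [3, 1]]  ->  [[-31748, -9629], [119313, 36187]]
... * rho(a^-1) = [[-11, -4], [3, 1]]  ->  [[320341, 117363], [-1203882, -441065]]
... * rho(c^-1) = [[34, 9], [15, 4]]  ->  [[12652039, 3352521], [-47547963, -12599198]]
... * rho(c^-1) = [[34, 9], [15, 4]]  ->  [[480457141, 127278435], [-1805618712, -478328459]]
... * rho(a^-1) = [[-11, -4], [3, 1]]  ->  [[-4903193246, -1794550129], [18426820455, 6744146389]]
... * rho(b) = [[1, -3], [-3, 10]]  ->  [[480457141, -3235921552], [-1805618712, 12161002525]]
... * rho(a) = [[1, 4], [-3, -11]]  ->  [[10188221797, 37516965636], [-38288626287, -140993502623]]
... * rho(c) = [[4, -9], [-15, 34]]  ->  [[-522001597352, 1183882835451], [1961748034197, -4449181452599]]
... * rho(c) = [[4, -9], [-15, 34]]  ->  [[-19846248921173, 44950030781502], [74584713925773, -168927901696139]]
tr = -19846248921173 + -168927901696139 = -188774150617312

-188774150617312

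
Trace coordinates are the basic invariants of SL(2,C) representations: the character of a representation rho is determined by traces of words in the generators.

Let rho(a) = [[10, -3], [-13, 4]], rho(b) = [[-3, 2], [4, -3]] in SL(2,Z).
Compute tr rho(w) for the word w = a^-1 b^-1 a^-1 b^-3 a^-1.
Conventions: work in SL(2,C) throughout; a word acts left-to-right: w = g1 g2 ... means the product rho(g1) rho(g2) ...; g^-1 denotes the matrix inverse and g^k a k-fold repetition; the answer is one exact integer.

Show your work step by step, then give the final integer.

3025614

rho(a^-1) = [[4, 3], [13, 10]]
... * rho(b^-1) = [[-3, -2], [-4, -3]]  ->  [[-24, -17], [-79, -56]]
... * rho(a^-1) = [[4, 3], [13, 10]]  ->  [[-317, -242], [-1044, -797]]
... * rho(b^-1) = [[-3, -2], [-4, -3]]  ->  [[1919, 1360], [6320, 4479]]
... * rho(b^-1) = [[-3, -2], [-4, -3]]  ->  [[-11197, -7918], [-36876, -26077]]
... * rho(b^-1) = [[-3, -2], [-4, -3]]  ->  [[65263, 46148], [214936, 151983]]
... * rho(a^-1) = [[4, 3], [13, 10]]  ->  [[860976, 657269], [2835523, 2164638]]
tr = 860976 + 2164638 = 3025614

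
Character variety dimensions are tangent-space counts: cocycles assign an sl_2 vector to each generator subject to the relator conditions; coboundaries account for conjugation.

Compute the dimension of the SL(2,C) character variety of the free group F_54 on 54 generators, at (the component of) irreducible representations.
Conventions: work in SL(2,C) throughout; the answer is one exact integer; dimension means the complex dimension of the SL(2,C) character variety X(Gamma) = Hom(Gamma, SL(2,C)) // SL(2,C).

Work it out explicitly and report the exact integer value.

159

Gamma = F_54 has 54 generators and no relators.
So Z^1 = (sl_2)^54 in full: dim Z^1 = 162.
Irreducibility makes the coboundary map sl_2 -> Z^1 injective (trivial centralizer), so dim B^1 = 3.
dim H^1 = 162 - 3 = 159, which is dim X.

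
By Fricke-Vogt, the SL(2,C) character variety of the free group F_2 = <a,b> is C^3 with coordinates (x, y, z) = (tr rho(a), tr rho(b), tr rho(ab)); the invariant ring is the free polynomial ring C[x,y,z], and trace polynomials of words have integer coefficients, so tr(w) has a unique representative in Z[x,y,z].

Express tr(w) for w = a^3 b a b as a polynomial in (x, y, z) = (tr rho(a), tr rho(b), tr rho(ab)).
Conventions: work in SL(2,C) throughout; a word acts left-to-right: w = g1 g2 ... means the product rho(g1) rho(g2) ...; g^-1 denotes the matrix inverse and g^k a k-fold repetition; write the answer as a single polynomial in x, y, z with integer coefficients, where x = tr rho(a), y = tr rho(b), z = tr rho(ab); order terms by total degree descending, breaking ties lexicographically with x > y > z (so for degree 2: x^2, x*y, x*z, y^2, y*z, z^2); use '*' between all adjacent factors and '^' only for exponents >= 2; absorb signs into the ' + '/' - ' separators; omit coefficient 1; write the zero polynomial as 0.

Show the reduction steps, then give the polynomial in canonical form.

x^2*z^2 - x*y*z - x^2 - z^2 + 2

trace(b a b a) = trace(a b) trace(a b) - trace(1)   [split at repeated a] = z^2 - 2
so trace(b a b) = trace(b) trace(a b) - trace(a) = y*z - x
reduce: trace(b a b a^2) = trace(a) trace(b a b a) - trace(b a b) = x*z^2 - y*z - x
trace(a^3 b a b) = trace(a) trace(b a b a^2) - trace(b a b a) = x^2*z^2 - x*y*z - x^2 - z^2 + 2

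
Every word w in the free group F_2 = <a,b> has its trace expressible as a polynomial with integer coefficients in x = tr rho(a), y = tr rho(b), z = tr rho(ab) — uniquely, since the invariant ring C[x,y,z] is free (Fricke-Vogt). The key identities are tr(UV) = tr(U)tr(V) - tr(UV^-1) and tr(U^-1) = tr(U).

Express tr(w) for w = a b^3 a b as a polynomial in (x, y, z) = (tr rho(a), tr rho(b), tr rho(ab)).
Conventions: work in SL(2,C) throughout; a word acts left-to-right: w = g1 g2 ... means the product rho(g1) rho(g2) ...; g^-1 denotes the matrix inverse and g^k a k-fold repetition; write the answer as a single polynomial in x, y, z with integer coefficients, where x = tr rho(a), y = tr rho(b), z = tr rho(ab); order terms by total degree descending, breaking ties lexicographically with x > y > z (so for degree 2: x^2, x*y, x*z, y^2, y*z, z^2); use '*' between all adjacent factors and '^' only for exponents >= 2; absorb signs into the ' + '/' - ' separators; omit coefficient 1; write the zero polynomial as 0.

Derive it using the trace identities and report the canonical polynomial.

y^2*z^2 - x*y*z - y^2 - z^2 + 2

trace(a b a b) = trace(a b) trace(a b) - trace(1)   [split at a repeated a] = z^2 - 2
use: trace(a b a) = trace(a) trace(b a) - trace(b)   [square of a] = x*z - y
trace(a b a b^2) = trace(b) trace(a b a b) - trace(a b a)   [square of b] = y*z^2 - x*z - y
trace(a b^3 a b) = trace(b) trace(a b a b^2) - trace(a b a b)   [square of b] = y^2*z^2 - x*y*z - y^2 - z^2 + 2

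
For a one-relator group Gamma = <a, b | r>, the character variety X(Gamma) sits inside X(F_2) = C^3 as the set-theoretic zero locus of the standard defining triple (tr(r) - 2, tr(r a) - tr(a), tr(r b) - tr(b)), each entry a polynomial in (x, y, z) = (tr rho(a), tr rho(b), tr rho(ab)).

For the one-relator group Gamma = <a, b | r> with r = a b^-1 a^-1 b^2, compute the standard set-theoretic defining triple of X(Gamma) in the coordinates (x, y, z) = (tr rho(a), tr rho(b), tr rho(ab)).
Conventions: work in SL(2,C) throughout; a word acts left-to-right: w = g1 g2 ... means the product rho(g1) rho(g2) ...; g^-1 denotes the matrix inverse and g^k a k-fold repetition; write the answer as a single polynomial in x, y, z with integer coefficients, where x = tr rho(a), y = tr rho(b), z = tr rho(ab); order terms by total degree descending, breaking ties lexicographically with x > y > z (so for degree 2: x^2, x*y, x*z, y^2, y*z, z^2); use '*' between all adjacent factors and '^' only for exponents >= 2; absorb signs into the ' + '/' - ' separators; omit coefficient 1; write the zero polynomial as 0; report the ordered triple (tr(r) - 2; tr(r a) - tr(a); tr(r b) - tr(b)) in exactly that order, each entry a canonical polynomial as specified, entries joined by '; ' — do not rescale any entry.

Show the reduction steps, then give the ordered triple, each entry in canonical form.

-x*y^2*z + x^2*y + y^3 + y*z^2 - 3*y - 2; -x^2*y^2*z + x^3*y + x*y^3 + x*y*z^2 - 4*x*y - x + z; -x*y^3*z + x^2*y^2 + y^4 + y^2*z^2 + x*y*z - x^2 - 4*y^2 - z^2 - y + 2

trace(b^2) = trace(b) trace(b) - trace(1)  (reduce the b square) = y^2 - 2
trace(b a b) = trace(b) trace(a b) - trace(a)  (reduce the b square) = y*z - x
trace(b^2 a b) = trace(b) trace(b a b) - trace(b a)  (reduce the b square) = y^2*z - x*y - z
reduce: trace(a b a b) = trace(b a) trace(b a) - trace(1)  (split on b) = z^2 - 2
trace(a b a) = trace(a) trace(b a) - trace(b)  (reduce the a square) = x*z - y
so trace(b^2 a b a) = trace(b) trace(a b a b) - trace(a b a)  (reduce the b square) = y*z^2 - x*z - y
reduce: trace(a^-1 b^2 a b) = trace(b^2 a b) trace(a) - trace(b^2 a b a)  (eliminate a^-1) = x*y^2*z - x^2*y - y*z^2 + y
trace(a b^-1 a^-1 b^2) = trace(a^-1 b^2 a) trace(b) - trace(a^-1 b^2 a b)  (eliminate b^-1) = -x*y^2*z + x^2*y + y^3 + y*z^2 - 3*y
reduce: trace(a^2) = trace(a) trace(a) - trace(1) = x^2 - 2
reduce: trace(b a^2 b) = trace(b) trace(a^2 b) - trace(a^2) = x*y*z - x^2 - y^2 + 2
trace(b^2 a^2 b) = trace(b) trace(b a^2 b) - trace(b a^2) = x*y^2*z - x^2*y - y^3 - x*z + 3*y
trace(b^2 a^2 b a) = trace(a) trace(b a b^2 a) - trace(b a b^2) = x*y*z^2 - x^2*z - y^2*z + z
trace(a^-1 b^2 a^2 b) = trace(b^2 a^2 b) trace(a) - trace(b^2 a^2 b a) = x^2*y^2*z - x^3*y - x*y^3 - x*y*z^2 + y^2*z + 3*x*y - z
trace(a b^-1 a^-1 b^2 a) = trace(a^-1 b^2 a^2) trace(b) - trace(a^-1 b^2 a^2 b) = -x^2*y^2*z + x^3*y + x*y^3 + x*y*z^2 - 4*x*y + z
reduce: trace(b^3) = trace(b) trace(b^2) - trace(b)   [square of b] = y^3 - 3*y
trace(b^3 a b) = trace(b) trace(b a b^2) - trace(b a b)   [square of b] = y^3*z - x*y^2 - 2*y*z + x
so trace(b^3 a b a) = trace(b) trace(a b a b^2) - trace(a b a b)   [square of b] = y^2*z^2 - x*y*z - y^2 - z^2 + 2
trace(a^-1 b^3 a b) = trace(b^3 a b) trace(a) - trace(b^3 a b a)   [inverse elimination on a] = x*y^3*z - x^2*y^2 - y^2*z^2 - x*y*z + x^2 + y^2 + z^2 - 2
so trace(a b^-1 a^-1 b^3) = trace(a^-1 b^3 a) trace(b) - trace(a^-1 b^3 a b)   [inverse elimination on b] = -x*y^3*z + x^2*y^2 + y^4 + y^2*z^2 + x*y*z - x^2 - 4*y^2 - z^2 + 2
assemble the triple (trace(r) - 2; trace(r a) - x; trace(r b) - y)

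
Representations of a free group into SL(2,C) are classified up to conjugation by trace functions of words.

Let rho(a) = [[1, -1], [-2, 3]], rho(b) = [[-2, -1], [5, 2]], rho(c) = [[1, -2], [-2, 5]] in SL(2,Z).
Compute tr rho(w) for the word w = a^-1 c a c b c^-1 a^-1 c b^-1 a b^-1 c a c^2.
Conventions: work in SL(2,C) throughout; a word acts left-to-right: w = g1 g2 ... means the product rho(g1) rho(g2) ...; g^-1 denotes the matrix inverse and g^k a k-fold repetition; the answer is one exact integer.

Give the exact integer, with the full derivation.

rho(a^-1) = [[3, 1], [2, 1]]
... * rho(c) = [[1, -2], [-2, 5]]  ->  [[1, -1], [0, 1]]
... * rho(a) = [[1, -1], [-2, 3]]  ->  [[3, -4], [-2, 3]]
... * rho(c) = [[1, -2], [-2, 5]]  ->  [[11, -26], [-8, 19]]
... * rho(b) = [[-2, -1], [5, 2]]  ->  [[-152, -63], [111, 46]]
... * rho(c^-1) = [[5, 2], [2, 1]]  ->  [[-886, -367], [647, 268]]
... * rho(a^-1) = [[3, 1], [2, 1]]  ->  [[-3392, -1253], [2477, 915]]
... * rho(c) = [[1, -2], [-2, 5]]  ->  [[-886, 519], [647, -379]]
... * rho(b^-1) = [[2, 1], [-5, -2]]  ->  [[-4367, -1924], [3189, 1405]]
... * rho(a) = [[1, -1], [-2, 3]]  ->  [[-519, -1405], [379, 1026]]
... * rho(b^-1) = [[2, 1], [-5, -2]]  ->  [[5987, 2291], [-4372, -1673]]
... * rho(c) = [[1, -2], [-2, 5]]  ->  [[1405, -519], [-1026, 379]]
... * rho(a) = [[1, -1], [-2, 3]]  ->  [[2443, -2962], [-1784, 2163]]
... * rho(c) = [[1, -2], [-2, 5]]  ->  [[8367, -19696], [-6110, 14383]]
... * rho(c) = [[1, -2], [-2, 5]]  ->  [[47759, -115214], [-34876, 84135]]
tr = 47759 + 84135 = 131894

131894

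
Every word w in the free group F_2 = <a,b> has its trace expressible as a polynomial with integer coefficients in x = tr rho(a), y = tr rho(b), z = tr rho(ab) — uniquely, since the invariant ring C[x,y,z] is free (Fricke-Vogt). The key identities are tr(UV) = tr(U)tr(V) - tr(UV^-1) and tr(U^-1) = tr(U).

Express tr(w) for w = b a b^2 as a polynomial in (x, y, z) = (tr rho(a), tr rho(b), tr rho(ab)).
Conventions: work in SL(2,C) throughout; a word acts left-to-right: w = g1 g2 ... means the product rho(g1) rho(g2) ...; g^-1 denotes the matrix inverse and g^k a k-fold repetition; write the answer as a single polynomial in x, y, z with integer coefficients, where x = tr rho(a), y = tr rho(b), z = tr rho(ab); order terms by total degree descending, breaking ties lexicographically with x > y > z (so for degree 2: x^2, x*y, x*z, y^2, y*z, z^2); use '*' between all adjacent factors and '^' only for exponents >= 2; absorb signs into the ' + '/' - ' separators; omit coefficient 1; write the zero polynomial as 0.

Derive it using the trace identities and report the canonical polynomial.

y^2*z - x*y - z

next, trace(b a b) = trace(b) trace(a b) - trace(a) = y*z - x
trace(b a b^2) = trace(b) trace(b a b) - trace(b a) = y^2*z - x*y - z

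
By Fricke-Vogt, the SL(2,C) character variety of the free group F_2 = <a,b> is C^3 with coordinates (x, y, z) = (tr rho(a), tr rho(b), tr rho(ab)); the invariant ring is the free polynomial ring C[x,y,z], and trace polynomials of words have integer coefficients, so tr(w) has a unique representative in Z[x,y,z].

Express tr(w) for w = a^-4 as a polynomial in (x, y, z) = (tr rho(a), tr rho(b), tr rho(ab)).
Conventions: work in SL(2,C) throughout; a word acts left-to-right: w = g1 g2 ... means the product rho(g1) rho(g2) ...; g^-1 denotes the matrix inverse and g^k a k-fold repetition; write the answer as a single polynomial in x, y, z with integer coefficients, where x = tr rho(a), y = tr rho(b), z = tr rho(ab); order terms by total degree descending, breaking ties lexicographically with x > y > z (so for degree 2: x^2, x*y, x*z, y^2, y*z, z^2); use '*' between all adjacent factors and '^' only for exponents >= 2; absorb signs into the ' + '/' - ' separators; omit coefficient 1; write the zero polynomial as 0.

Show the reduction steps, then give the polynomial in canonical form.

reduce: tr(a^-1) = tr(a) = x
reduce: tr(a^-2) = tr(a^-1) * tr(a) - tr(1) = x^2 - 2
reduce: tr(a^-3) = tr(a^-2) * tr(a) - tr(a^-1) = x^3 - 3*x
tr(a^-4) = tr(a^-3) * tr(a) - tr(a^-2) = x^4 - 4*x^2 + 2

x^4 - 4*x^2 + 2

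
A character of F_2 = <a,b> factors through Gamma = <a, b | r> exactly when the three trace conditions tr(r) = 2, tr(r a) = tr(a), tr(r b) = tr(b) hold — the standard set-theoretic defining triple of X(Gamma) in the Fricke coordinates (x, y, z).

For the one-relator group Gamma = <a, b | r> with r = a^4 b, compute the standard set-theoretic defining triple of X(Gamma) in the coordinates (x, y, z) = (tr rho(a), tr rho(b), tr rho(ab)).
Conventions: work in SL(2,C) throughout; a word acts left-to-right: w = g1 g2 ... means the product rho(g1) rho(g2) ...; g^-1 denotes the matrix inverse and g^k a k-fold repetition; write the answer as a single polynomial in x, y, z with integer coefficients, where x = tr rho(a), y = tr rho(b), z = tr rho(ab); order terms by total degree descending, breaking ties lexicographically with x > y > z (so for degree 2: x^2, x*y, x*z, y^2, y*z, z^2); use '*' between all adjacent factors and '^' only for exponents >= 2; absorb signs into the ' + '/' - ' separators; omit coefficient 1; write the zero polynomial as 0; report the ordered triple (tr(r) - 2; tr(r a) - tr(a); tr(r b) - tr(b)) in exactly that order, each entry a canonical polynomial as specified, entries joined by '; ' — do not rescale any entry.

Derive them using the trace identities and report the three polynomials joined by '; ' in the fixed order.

trace(a b a) = trace(a)*trace(b a) - trace(b) = x*z - y
trace(a^2 b a) = trace(a)*trace(a b a) - trace(a b) = x^2*z - x*y - z
apply: trace(a^4 b) = trace(a)*trace(a^2 b a) - trace(a^2 b) = x^3*z - x^2*y - 2*x*z + y
apply: trace(a^4 b a) = trace(a)*trace(a^2 b a^2) - trace(a^2 b a) = x^4*z - x^3*y - 3*x^2*z + 2*x*y + z
trace(a^2) = trace(a)*trace(a) - trace(1) = x^2 - 2
apply: trace(a^3) = trace(a)*trace(a^2) - trace(a) = x^3 - 3*x
trace(a^4) = trace(a)*trace(a^3) - trace(a^2) = x^4 - 4*x^2 + 2
trace(a^4 b^2) = trace(b)*trace(a^4 b) - trace(a^4) = x^3*y*z - x^4 - x^2*y^2 - 2*x*y*z + 4*x^2 + y^2 - 2
assemble the triple (trace(r) - 2; trace(r a) - x; trace(r b) - y)

x^3*z - x^2*y - 2*x*z + y - 2; x^4*z - x^3*y - 3*x^2*z + 2*x*y - x + z; x^3*y*z - x^4 - x^2*y^2 - 2*x*y*z + 4*x^2 + y^2 - y - 2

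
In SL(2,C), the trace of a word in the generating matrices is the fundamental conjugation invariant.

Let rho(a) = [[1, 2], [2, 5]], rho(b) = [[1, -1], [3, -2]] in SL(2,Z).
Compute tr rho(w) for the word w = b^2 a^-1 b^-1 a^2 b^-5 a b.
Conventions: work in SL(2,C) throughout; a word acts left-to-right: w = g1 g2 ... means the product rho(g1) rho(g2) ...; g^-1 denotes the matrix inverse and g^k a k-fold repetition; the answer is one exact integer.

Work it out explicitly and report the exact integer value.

34

rho(b) = [[1, -1], [3, -2]]
... * rho(b) = [[1, -1], [3, -2]]  ->  [[-2, 1], [-3, 1]]
... * rho(a^-1) = [[5, -2], [-2, 1]]  ->  [[-12, 5], [-17, 7]]
... * rho(b^-1) = [[-2, 1], [-3, 1]]  ->  [[9, -7], [13, -10]]
... * rho(a) = [[1, 2], [2, 5]]  ->  [[-5, -17], [-7, -24]]
... * rho(a) = [[1, 2], [2, 5]]  ->  [[-39, -95], [-55, -134]]
... * rho(b^-1) = [[-2, 1], [-3, 1]]  ->  [[363, -134], [512, -189]]
... * rho(b^-1) = [[-2, 1], [-3, 1]]  ->  [[-324, 229], [-457, 323]]
... * rho(b^-1) = [[-2, 1], [-3, 1]]  ->  [[-39, -95], [-55, -134]]
... * rho(b^-1) = [[-2, 1], [-3, 1]]  ->  [[363, -134], [512, -189]]
... * rho(b^-1) = [[-2, 1], [-3, 1]]  ->  [[-324, 229], [-457, 323]]
... * rho(a) = [[1, 2], [2, 5]]  ->  [[134, 497], [189, 701]]
... * rho(b) = [[1, -1], [3, -2]]  ->  [[1625, -1128], [2292, -1591]]
tr = 1625 + -1591 = 34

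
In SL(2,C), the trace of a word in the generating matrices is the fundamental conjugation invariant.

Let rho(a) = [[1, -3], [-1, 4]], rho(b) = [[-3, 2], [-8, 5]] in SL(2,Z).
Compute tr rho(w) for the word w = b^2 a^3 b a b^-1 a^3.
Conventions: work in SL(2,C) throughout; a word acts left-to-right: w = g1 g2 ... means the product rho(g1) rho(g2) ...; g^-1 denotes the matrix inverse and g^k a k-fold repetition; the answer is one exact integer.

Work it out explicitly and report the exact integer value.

-47411951

rho(b) = [[-3, 2], [-8, 5]]
... * rho(b) = [[-3, 2], [-8, 5]]  ->  [[-7, 4], [-16, 9]]
... * rho(a) = [[1, -3], [-1, 4]]  ->  [[-11, 37], [-25, 84]]
... * rho(a) = [[1, -3], [-1, 4]]  ->  [[-48, 181], [-109, 411]]
... * rho(a) = [[1, -3], [-1, 4]]  ->  [[-229, 868], [-520, 1971]]
... * rho(b) = [[-3, 2], [-8, 5]]  ->  [[-6257, 3882], [-14208, 8815]]
... * rho(a) = [[1, -3], [-1, 4]]  ->  [[-10139, 34299], [-23023, 77884]]
... * rho(b^-1) = [[5, -2], [8, -3]]  ->  [[223697, -82619], [507957, -187606]]
... * rho(a) = [[1, -3], [-1, 4]]  ->  [[306316, -1001567], [695563, -2274295]]
... * rho(a) = [[1, -3], [-1, 4]]  ->  [[1307883, -4925216], [2969858, -11183869]]
... * rho(a) = [[1, -3], [-1, 4]]  ->  [[6233099, -23624513], [14153727, -53645050]]
tr = 6233099 + -53645050 = -47411951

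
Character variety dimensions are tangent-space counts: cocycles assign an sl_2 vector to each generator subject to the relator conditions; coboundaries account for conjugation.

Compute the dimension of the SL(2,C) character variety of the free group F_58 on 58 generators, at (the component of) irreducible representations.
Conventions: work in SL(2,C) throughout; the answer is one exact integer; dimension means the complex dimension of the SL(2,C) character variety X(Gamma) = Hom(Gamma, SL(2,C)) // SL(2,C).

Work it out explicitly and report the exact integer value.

171

Gamma = F_58 has 58 generators and no relators.
So Z^1 = (sl_2)^58 in full: dim Z^1 = 174.
Irreducibility makes the coboundary map sl_2 -> Z^1 injective (trivial centralizer), so dim B^1 = 3.
dim H^1 = 174 - 3 = 171, which is dim X.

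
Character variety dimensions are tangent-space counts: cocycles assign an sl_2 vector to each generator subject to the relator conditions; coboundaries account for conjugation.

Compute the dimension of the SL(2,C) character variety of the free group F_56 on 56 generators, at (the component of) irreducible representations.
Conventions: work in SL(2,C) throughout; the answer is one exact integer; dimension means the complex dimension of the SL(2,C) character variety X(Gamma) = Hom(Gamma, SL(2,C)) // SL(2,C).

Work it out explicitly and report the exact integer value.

Gamma = F_56 has 56 generators and no relators.
So Z^1 = (sl_2)^56 in full: dim Z^1 = 168.
Irreducibility makes the coboundary map sl_2 -> Z^1 injective (trivial centralizer), so dim B^1 = 3.
Therefore dim X = 168 - 3 = 165.

165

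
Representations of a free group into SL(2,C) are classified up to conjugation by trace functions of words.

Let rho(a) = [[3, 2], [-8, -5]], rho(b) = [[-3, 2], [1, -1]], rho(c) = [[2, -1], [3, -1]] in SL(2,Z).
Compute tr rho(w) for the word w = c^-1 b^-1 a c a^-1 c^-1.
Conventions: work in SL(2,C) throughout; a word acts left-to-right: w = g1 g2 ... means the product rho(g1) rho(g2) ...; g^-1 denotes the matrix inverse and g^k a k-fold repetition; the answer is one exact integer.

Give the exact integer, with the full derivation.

rho(c^-1) = [[-1, 1], [-3, 2]]
... * rho(b^-1) = [[-1, -2], [-1, -3]]  ->  [[0, -1], [1, 0]]
... * rho(a) = [[3, 2], [-8, -5]]  ->  [[8, 5], [3, 2]]
... * rho(c) = [[2, -1], [3, -1]]  ->  [[31, -13], [12, -5]]
... * rho(a^-1) = [[-5, -2], [8, 3]]  ->  [[-259, -101], [-100, -39]]
... * rho(c^-1) = [[-1, 1], [-3, 2]]  ->  [[562, -461], [217, -178]]
tr = 562 + -178 = 384

384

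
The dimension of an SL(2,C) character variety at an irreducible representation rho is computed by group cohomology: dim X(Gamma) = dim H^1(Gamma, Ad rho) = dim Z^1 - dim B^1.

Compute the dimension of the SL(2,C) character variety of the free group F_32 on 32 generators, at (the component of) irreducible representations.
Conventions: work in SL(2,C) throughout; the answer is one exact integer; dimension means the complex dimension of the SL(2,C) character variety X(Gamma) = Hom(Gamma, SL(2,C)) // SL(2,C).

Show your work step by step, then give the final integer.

93

Gamma = F_32 has 32 generators and no relators.
Z^1(Gamma, Ad rho) = (sl_2)^32: a cocycle is a free choice of one sl_2 vector per generator, so dim Z^1 = 3*32 = 96.
Irreducibility makes the coboundary map sl_2 -> Z^1 injective (trivial centralizer), so dim B^1 = 3.
dim X = dim H^1 = dim Z^1 - dim B^1 = 96 - 3 = 93.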